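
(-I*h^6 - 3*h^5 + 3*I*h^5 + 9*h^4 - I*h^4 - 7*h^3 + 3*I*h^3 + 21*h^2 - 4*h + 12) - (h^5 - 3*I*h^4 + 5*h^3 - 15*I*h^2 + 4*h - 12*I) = -I*h^6 - 4*h^5 + 3*I*h^5 + 9*h^4 + 2*I*h^4 - 12*h^3 + 3*I*h^3 + 21*h^2 + 15*I*h^2 - 8*h + 12 + 12*I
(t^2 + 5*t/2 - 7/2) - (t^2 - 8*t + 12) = 21*t/2 - 31/2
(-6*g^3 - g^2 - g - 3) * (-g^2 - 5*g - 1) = 6*g^5 + 31*g^4 + 12*g^3 + 9*g^2 + 16*g + 3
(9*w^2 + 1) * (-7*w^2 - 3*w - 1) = -63*w^4 - 27*w^3 - 16*w^2 - 3*w - 1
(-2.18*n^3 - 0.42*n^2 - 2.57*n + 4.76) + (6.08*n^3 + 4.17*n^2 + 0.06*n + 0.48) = 3.9*n^3 + 3.75*n^2 - 2.51*n + 5.24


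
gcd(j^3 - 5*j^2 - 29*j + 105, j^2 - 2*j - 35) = j^2 - 2*j - 35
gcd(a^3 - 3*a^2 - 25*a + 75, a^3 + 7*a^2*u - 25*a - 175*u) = a^2 - 25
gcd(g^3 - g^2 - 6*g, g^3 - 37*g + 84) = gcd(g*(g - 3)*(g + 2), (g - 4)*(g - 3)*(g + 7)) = g - 3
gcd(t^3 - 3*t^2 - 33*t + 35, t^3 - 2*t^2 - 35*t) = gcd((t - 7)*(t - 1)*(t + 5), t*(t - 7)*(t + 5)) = t^2 - 2*t - 35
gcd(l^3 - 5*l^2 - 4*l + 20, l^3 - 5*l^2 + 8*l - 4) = l - 2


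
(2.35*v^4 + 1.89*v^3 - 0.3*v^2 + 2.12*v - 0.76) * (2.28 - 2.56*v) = -6.016*v^5 + 0.5196*v^4 + 5.0772*v^3 - 6.1112*v^2 + 6.7792*v - 1.7328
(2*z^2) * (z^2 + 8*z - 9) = 2*z^4 + 16*z^3 - 18*z^2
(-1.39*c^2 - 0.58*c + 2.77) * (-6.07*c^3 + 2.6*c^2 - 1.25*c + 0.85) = 8.4373*c^5 - 0.0933999999999999*c^4 - 16.5844*c^3 + 6.7455*c^2 - 3.9555*c + 2.3545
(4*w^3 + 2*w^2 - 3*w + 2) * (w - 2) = 4*w^4 - 6*w^3 - 7*w^2 + 8*w - 4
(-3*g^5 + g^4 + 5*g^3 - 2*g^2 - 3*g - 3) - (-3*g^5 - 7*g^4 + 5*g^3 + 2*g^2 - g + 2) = 8*g^4 - 4*g^2 - 2*g - 5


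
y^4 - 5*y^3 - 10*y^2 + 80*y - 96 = (y - 4)*(y - 3)*(y - 2)*(y + 4)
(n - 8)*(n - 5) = n^2 - 13*n + 40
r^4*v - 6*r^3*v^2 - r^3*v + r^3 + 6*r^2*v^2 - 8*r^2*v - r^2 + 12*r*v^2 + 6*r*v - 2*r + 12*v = (r - 2)*(r + 1)*(r - 6*v)*(r*v + 1)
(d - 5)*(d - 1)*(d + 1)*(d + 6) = d^4 + d^3 - 31*d^2 - d + 30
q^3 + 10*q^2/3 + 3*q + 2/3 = (q + 1/3)*(q + 1)*(q + 2)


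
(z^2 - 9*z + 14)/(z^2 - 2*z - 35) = (z - 2)/(z + 5)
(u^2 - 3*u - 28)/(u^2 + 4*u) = (u - 7)/u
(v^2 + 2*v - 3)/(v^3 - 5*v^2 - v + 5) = (v + 3)/(v^2 - 4*v - 5)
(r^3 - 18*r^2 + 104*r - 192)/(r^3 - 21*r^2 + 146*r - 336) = (r - 4)/(r - 7)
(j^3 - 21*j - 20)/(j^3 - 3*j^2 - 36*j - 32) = (j - 5)/(j - 8)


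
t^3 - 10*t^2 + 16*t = t*(t - 8)*(t - 2)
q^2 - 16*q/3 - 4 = (q - 6)*(q + 2/3)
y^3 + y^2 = y^2*(y + 1)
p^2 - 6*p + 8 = (p - 4)*(p - 2)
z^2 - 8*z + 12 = (z - 6)*(z - 2)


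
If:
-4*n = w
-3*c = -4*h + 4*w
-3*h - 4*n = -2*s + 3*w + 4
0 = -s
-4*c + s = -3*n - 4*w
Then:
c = -208/437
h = -412/437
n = 64/437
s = 0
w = -256/437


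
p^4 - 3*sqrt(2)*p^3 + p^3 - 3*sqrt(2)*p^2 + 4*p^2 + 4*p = p*(p + 1)*(p - 2*sqrt(2))*(p - sqrt(2))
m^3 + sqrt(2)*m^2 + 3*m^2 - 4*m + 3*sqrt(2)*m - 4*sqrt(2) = (m - 1)*(m + 4)*(m + sqrt(2))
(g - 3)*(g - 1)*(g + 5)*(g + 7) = g^4 + 8*g^3 - 10*g^2 - 104*g + 105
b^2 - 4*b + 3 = (b - 3)*(b - 1)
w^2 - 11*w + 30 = (w - 6)*(w - 5)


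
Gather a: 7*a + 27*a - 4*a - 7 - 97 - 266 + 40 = 30*a - 330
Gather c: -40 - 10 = -50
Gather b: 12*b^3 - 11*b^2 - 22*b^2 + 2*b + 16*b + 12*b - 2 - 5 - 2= 12*b^3 - 33*b^2 + 30*b - 9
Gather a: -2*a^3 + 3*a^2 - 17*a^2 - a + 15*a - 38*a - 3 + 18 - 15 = -2*a^3 - 14*a^2 - 24*a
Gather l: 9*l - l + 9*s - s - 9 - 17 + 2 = 8*l + 8*s - 24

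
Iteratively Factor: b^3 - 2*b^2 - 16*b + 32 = (b - 2)*(b^2 - 16) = (b - 2)*(b + 4)*(b - 4)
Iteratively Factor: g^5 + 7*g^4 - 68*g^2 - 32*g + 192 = (g + 4)*(g^4 + 3*g^3 - 12*g^2 - 20*g + 48) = (g - 2)*(g + 4)*(g^3 + 5*g^2 - 2*g - 24) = (g - 2)*(g + 3)*(g + 4)*(g^2 + 2*g - 8) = (g - 2)^2*(g + 3)*(g + 4)*(g + 4)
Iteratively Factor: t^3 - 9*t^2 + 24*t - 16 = (t - 4)*(t^2 - 5*t + 4) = (t - 4)*(t - 1)*(t - 4)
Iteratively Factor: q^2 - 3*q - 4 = (q - 4)*(q + 1)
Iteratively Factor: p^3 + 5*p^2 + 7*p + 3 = (p + 1)*(p^2 + 4*p + 3) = (p + 1)*(p + 3)*(p + 1)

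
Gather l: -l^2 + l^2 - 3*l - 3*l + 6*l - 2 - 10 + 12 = 0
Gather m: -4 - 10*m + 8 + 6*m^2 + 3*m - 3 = 6*m^2 - 7*m + 1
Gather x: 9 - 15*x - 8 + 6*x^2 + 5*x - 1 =6*x^2 - 10*x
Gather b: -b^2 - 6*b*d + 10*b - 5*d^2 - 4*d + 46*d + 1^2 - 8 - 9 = -b^2 + b*(10 - 6*d) - 5*d^2 + 42*d - 16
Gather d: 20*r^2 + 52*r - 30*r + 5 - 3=20*r^2 + 22*r + 2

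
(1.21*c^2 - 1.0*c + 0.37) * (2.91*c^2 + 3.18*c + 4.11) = 3.5211*c^4 + 0.9378*c^3 + 2.8698*c^2 - 2.9334*c + 1.5207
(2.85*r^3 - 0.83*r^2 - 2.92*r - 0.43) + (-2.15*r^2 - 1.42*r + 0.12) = 2.85*r^3 - 2.98*r^2 - 4.34*r - 0.31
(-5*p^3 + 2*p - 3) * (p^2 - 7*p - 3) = -5*p^5 + 35*p^4 + 17*p^3 - 17*p^2 + 15*p + 9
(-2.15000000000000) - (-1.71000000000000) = -0.440000000000000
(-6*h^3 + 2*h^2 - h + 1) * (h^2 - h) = -6*h^5 + 8*h^4 - 3*h^3 + 2*h^2 - h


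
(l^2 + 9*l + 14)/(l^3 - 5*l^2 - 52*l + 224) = (l + 2)/(l^2 - 12*l + 32)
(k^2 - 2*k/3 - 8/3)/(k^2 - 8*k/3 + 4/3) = (3*k + 4)/(3*k - 2)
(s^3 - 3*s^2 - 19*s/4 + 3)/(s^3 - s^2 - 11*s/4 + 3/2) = (s - 4)/(s - 2)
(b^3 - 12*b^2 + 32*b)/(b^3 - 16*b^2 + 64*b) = (b - 4)/(b - 8)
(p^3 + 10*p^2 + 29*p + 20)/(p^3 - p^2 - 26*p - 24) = (p + 5)/(p - 6)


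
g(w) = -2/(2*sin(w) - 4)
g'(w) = 4*cos(w)/(2*sin(w) - 4)^2 = cos(w)/(sin(w) - 2)^2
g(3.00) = 0.54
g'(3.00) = -0.29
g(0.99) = 0.86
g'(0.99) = 0.40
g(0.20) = 0.56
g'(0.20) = 0.30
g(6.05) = 0.45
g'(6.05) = 0.20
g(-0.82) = 0.37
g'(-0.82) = 0.09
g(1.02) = 0.87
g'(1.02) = 0.40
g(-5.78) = 0.66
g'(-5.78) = 0.38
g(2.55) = 0.69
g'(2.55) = -0.40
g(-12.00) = 0.68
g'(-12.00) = 0.39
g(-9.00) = 0.41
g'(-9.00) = -0.16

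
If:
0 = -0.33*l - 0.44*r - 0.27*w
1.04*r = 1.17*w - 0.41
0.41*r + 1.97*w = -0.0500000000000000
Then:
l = 0.42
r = -0.34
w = 0.05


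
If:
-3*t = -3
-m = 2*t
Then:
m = -2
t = 1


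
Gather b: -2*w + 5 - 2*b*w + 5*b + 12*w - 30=b*(5 - 2*w) + 10*w - 25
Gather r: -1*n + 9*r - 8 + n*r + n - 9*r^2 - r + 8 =-9*r^2 + r*(n + 8)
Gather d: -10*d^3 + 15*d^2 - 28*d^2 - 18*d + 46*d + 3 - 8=-10*d^3 - 13*d^2 + 28*d - 5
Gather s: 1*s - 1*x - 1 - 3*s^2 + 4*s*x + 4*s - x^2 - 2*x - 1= -3*s^2 + s*(4*x + 5) - x^2 - 3*x - 2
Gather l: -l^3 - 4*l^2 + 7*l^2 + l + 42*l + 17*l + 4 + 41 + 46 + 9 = -l^3 + 3*l^2 + 60*l + 100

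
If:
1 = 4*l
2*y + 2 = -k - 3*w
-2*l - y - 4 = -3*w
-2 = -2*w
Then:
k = -2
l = 1/4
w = 1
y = -3/2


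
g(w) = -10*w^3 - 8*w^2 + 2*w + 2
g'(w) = -30*w^2 - 16*w + 2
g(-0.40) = 0.56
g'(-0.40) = 3.60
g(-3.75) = 409.34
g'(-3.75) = -359.88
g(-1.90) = 37.91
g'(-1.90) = -75.90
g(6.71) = -3365.89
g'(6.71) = -1456.08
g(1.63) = -59.30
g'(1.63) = -103.79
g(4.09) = -807.82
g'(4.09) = -565.28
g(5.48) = -1872.95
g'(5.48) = -986.59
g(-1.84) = 33.53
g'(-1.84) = -70.13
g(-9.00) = 6626.00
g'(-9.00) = -2284.00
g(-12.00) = 16106.00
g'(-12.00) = -4126.00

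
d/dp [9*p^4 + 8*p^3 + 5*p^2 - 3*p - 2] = 36*p^3 + 24*p^2 + 10*p - 3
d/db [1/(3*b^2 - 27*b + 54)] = (9 - 2*b)/(3*(b^2 - 9*b + 18)^2)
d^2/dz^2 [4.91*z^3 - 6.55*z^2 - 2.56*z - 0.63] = 29.46*z - 13.1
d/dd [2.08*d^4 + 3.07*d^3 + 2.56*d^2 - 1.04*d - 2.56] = 8.32*d^3 + 9.21*d^2 + 5.12*d - 1.04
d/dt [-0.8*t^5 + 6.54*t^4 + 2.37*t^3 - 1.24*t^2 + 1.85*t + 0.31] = -4.0*t^4 + 26.16*t^3 + 7.11*t^2 - 2.48*t + 1.85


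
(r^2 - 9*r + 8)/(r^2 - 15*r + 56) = (r - 1)/(r - 7)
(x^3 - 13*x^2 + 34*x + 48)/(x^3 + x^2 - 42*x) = (x^2 - 7*x - 8)/(x*(x + 7))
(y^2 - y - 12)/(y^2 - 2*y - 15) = (y - 4)/(y - 5)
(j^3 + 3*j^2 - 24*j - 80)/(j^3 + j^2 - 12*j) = (j^2 - j - 20)/(j*(j - 3))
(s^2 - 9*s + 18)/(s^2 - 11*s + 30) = (s - 3)/(s - 5)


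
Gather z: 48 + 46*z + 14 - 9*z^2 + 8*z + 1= -9*z^2 + 54*z + 63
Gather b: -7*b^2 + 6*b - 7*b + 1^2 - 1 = -7*b^2 - b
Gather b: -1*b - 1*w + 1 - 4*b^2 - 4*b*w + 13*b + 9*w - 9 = -4*b^2 + b*(12 - 4*w) + 8*w - 8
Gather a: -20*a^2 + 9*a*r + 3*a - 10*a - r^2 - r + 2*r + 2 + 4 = -20*a^2 + a*(9*r - 7) - r^2 + r + 6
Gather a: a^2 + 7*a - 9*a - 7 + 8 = a^2 - 2*a + 1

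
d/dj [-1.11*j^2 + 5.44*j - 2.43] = 5.44 - 2.22*j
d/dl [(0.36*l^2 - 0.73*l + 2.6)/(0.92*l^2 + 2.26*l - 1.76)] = (1.4852*l^2 - 6.0512*l - 4.5912)/(0.8464*l^4 + 4.1584*l^3 + 1.8692*l^2 - 7.9552*l + 3.0976)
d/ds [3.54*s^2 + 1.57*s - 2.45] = 7.08*s + 1.57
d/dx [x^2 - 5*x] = 2*x - 5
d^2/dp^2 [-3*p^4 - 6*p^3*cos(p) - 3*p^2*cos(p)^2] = 6*p^3*cos(p) + 36*p^2*sin(p) + 6*p^2*cos(2*p) - 36*p^2 + 12*p*sin(2*p) - 36*p*cos(p) - 3*cos(2*p) - 3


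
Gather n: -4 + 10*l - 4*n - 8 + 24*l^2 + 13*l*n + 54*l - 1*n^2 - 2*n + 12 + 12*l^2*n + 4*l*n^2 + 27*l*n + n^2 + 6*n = 24*l^2 + 4*l*n^2 + 64*l + n*(12*l^2 + 40*l)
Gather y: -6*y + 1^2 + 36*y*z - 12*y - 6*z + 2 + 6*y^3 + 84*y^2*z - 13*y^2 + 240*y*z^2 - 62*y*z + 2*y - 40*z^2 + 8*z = 6*y^3 + y^2*(84*z - 13) + y*(240*z^2 - 26*z - 16) - 40*z^2 + 2*z + 3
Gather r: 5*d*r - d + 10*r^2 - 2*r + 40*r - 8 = -d + 10*r^2 + r*(5*d + 38) - 8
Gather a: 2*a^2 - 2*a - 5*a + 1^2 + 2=2*a^2 - 7*a + 3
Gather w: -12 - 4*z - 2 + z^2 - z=z^2 - 5*z - 14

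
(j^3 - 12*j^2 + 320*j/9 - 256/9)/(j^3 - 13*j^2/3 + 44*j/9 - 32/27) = 3*(j - 8)/(3*j - 1)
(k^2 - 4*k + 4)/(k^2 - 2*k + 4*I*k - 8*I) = (k - 2)/(k + 4*I)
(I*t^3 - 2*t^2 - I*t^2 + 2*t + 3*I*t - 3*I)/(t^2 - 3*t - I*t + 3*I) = (I*t^2 - t*(3 + I) + 3)/(t - 3)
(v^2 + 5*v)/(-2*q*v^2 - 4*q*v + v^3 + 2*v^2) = (-v - 5)/(2*q*v + 4*q - v^2 - 2*v)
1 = 1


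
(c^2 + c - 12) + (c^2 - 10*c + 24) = 2*c^2 - 9*c + 12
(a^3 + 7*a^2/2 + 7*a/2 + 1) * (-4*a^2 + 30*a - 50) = -4*a^5 + 16*a^4 + 41*a^3 - 74*a^2 - 145*a - 50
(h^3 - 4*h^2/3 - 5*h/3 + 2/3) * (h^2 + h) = h^5 - h^4/3 - 3*h^3 - h^2 + 2*h/3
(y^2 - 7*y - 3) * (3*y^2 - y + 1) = 3*y^4 - 22*y^3 - y^2 - 4*y - 3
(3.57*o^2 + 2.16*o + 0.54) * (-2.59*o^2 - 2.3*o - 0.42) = -9.2463*o^4 - 13.8054*o^3 - 7.866*o^2 - 2.1492*o - 0.2268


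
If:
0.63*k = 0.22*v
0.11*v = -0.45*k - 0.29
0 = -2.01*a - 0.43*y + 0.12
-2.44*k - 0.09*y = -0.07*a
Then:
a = -1.83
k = -0.38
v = -1.09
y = 8.85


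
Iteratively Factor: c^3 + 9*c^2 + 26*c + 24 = (c + 2)*(c^2 + 7*c + 12) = (c + 2)*(c + 3)*(c + 4)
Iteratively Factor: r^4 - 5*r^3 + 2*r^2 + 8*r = (r - 2)*(r^3 - 3*r^2 - 4*r) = (r - 4)*(r - 2)*(r^2 + r) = (r - 4)*(r - 2)*(r + 1)*(r)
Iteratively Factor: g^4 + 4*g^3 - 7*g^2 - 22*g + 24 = (g - 1)*(g^3 + 5*g^2 - 2*g - 24) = (g - 2)*(g - 1)*(g^2 + 7*g + 12) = (g - 2)*(g - 1)*(g + 4)*(g + 3)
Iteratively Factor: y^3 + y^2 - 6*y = (y)*(y^2 + y - 6) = y*(y - 2)*(y + 3)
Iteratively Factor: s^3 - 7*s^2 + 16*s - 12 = (s - 2)*(s^2 - 5*s + 6) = (s - 2)^2*(s - 3)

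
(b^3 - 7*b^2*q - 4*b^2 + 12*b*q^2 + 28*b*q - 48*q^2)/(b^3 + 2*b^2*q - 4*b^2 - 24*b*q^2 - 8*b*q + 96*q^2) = (b - 3*q)/(b + 6*q)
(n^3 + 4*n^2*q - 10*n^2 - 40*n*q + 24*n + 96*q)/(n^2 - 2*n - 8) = (n^2 + 4*n*q - 6*n - 24*q)/(n + 2)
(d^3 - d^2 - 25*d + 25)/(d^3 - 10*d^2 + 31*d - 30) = (d^2 + 4*d - 5)/(d^2 - 5*d + 6)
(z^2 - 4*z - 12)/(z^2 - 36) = (z + 2)/(z + 6)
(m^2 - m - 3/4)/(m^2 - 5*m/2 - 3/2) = (m - 3/2)/(m - 3)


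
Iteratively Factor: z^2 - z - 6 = (z + 2)*(z - 3)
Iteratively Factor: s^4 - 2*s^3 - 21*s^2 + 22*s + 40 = (s + 1)*(s^3 - 3*s^2 - 18*s + 40) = (s - 2)*(s + 1)*(s^2 - s - 20) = (s - 2)*(s + 1)*(s + 4)*(s - 5)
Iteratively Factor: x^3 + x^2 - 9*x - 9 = (x - 3)*(x^2 + 4*x + 3) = (x - 3)*(x + 3)*(x + 1)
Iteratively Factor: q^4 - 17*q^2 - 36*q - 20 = (q + 1)*(q^3 - q^2 - 16*q - 20) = (q + 1)*(q + 2)*(q^2 - 3*q - 10) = (q + 1)*(q + 2)^2*(q - 5)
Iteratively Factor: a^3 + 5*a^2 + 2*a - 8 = (a + 2)*(a^2 + 3*a - 4) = (a - 1)*(a + 2)*(a + 4)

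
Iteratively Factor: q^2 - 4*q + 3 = (q - 3)*(q - 1)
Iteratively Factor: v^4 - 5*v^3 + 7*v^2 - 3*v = (v - 1)*(v^3 - 4*v^2 + 3*v) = (v - 3)*(v - 1)*(v^2 - v) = (v - 3)*(v - 1)^2*(v)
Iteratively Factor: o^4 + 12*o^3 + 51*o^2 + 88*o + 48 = (o + 4)*(o^3 + 8*o^2 + 19*o + 12) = (o + 3)*(o + 4)*(o^2 + 5*o + 4) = (o + 3)*(o + 4)^2*(o + 1)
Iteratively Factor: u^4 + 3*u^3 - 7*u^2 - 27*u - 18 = (u + 1)*(u^3 + 2*u^2 - 9*u - 18) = (u + 1)*(u + 2)*(u^2 - 9) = (u - 3)*(u + 1)*(u + 2)*(u + 3)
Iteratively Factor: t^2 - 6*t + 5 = (t - 5)*(t - 1)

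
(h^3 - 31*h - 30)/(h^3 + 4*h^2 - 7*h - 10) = (h - 6)/(h - 2)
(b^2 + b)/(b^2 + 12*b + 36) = b*(b + 1)/(b^2 + 12*b + 36)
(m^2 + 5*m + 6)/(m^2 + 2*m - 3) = (m + 2)/(m - 1)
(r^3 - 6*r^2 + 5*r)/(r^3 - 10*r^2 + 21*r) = (r^2 - 6*r + 5)/(r^2 - 10*r + 21)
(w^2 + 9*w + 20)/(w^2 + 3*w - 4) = (w + 5)/(w - 1)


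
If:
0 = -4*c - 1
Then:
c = -1/4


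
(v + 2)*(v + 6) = v^2 + 8*v + 12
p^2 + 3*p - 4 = (p - 1)*(p + 4)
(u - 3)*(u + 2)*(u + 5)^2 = u^4 + 9*u^3 + 9*u^2 - 85*u - 150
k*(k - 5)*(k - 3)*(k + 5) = k^4 - 3*k^3 - 25*k^2 + 75*k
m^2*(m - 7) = m^3 - 7*m^2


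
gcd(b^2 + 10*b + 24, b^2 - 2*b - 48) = b + 6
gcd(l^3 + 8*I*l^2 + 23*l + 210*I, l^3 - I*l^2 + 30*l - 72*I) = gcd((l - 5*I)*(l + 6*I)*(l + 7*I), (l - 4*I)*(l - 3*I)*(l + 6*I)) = l + 6*I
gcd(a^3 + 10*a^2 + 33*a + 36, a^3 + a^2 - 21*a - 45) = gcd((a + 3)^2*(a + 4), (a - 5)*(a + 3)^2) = a^2 + 6*a + 9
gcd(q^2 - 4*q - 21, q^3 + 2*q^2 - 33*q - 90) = q + 3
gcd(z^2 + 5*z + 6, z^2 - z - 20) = 1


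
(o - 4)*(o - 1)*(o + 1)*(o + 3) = o^4 - o^3 - 13*o^2 + o + 12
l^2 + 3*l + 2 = (l + 1)*(l + 2)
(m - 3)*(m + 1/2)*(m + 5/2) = m^3 - 31*m/4 - 15/4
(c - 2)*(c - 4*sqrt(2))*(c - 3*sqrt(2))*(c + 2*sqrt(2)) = c^4 - 5*sqrt(2)*c^3 - 2*c^3 - 4*c^2 + 10*sqrt(2)*c^2 + 8*c + 48*sqrt(2)*c - 96*sqrt(2)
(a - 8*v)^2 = a^2 - 16*a*v + 64*v^2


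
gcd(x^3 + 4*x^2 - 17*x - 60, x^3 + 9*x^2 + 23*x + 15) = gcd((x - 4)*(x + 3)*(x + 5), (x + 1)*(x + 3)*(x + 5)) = x^2 + 8*x + 15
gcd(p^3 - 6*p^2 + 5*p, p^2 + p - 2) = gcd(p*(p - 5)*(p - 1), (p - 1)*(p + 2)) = p - 1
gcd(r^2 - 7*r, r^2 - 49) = r - 7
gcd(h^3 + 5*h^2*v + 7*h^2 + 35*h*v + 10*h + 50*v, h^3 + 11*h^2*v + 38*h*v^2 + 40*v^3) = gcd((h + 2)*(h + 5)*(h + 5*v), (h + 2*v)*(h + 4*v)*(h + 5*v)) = h + 5*v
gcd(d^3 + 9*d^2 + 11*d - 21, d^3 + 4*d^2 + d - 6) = d^2 + 2*d - 3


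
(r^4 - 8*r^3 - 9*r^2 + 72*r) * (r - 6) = r^5 - 14*r^4 + 39*r^3 + 126*r^2 - 432*r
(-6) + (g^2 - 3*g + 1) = g^2 - 3*g - 5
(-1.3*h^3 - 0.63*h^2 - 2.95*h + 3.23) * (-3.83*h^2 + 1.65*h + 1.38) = 4.979*h^5 + 0.2679*h^4 + 8.465*h^3 - 18.1078*h^2 + 1.2585*h + 4.4574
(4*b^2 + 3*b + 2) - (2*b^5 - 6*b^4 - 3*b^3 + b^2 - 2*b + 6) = -2*b^5 + 6*b^4 + 3*b^3 + 3*b^2 + 5*b - 4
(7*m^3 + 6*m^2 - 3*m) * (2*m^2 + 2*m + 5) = 14*m^5 + 26*m^4 + 41*m^3 + 24*m^2 - 15*m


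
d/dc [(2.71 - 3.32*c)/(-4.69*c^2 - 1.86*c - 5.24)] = (-15.5708*c^2 + 25.4198*c + 22.4374)/(21.9961*c^4 + 17.4468*c^3 + 52.6108*c^2 + 19.4928*c + 27.4576)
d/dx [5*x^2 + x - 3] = 10*x + 1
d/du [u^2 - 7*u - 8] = 2*u - 7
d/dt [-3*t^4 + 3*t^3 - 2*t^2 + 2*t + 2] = -12*t^3 + 9*t^2 - 4*t + 2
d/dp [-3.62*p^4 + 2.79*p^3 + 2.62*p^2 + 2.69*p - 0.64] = -14.48*p^3 + 8.37*p^2 + 5.24*p + 2.69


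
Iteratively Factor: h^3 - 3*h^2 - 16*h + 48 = (h - 4)*(h^2 + h - 12) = (h - 4)*(h + 4)*(h - 3)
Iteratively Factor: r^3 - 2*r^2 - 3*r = (r + 1)*(r^2 - 3*r) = (r - 3)*(r + 1)*(r)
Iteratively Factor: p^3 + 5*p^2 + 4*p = (p + 1)*(p^2 + 4*p) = p*(p + 1)*(p + 4)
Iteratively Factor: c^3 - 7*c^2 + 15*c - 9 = (c - 3)*(c^2 - 4*c + 3) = (c - 3)*(c - 1)*(c - 3)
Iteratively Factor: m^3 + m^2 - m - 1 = (m - 1)*(m^2 + 2*m + 1) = (m - 1)*(m + 1)*(m + 1)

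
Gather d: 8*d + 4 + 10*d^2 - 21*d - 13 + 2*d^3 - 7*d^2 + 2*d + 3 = 2*d^3 + 3*d^2 - 11*d - 6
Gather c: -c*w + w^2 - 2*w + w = -c*w + w^2 - w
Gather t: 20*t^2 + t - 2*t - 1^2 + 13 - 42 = 20*t^2 - t - 30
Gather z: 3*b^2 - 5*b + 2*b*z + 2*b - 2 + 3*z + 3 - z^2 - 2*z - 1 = 3*b^2 - 3*b - z^2 + z*(2*b + 1)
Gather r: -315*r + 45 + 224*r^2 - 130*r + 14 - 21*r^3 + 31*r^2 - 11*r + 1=-21*r^3 + 255*r^2 - 456*r + 60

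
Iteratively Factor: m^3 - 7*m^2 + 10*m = (m - 2)*(m^2 - 5*m) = m*(m - 2)*(m - 5)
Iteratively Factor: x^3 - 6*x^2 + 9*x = (x - 3)*(x^2 - 3*x) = (x - 3)^2*(x)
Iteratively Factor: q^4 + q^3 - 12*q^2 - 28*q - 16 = (q + 2)*(q^3 - q^2 - 10*q - 8) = (q + 2)^2*(q^2 - 3*q - 4) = (q - 4)*(q + 2)^2*(q + 1)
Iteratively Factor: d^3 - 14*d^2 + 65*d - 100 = (d - 5)*(d^2 - 9*d + 20) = (d - 5)^2*(d - 4)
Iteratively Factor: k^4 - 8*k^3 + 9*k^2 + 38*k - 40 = (k - 4)*(k^3 - 4*k^2 - 7*k + 10) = (k - 4)*(k + 2)*(k^2 - 6*k + 5) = (k - 5)*(k - 4)*(k + 2)*(k - 1)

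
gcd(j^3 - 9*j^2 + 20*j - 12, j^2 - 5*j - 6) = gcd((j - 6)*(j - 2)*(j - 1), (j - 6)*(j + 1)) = j - 6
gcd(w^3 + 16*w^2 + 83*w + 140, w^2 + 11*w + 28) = w^2 + 11*w + 28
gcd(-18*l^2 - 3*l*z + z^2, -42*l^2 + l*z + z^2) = -6*l + z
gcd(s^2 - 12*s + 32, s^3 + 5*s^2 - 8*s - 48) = 1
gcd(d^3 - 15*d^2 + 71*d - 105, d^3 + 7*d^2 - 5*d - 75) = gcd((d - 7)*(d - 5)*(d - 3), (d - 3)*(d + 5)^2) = d - 3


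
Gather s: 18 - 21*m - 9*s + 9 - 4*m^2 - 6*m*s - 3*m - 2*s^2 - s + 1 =-4*m^2 - 24*m - 2*s^2 + s*(-6*m - 10) + 28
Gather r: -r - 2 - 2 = -r - 4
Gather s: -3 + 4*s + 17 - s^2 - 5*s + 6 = -s^2 - s + 20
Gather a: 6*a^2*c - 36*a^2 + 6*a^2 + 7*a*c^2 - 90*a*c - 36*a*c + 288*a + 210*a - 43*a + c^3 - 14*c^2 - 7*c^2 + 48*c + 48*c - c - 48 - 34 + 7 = a^2*(6*c - 30) + a*(7*c^2 - 126*c + 455) + c^3 - 21*c^2 + 95*c - 75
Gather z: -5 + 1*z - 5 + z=2*z - 10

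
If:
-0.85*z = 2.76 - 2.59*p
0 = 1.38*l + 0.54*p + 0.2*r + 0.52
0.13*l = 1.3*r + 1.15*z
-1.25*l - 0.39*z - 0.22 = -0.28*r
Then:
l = -0.78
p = 1.44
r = -1.10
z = 1.15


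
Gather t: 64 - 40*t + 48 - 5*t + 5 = 117 - 45*t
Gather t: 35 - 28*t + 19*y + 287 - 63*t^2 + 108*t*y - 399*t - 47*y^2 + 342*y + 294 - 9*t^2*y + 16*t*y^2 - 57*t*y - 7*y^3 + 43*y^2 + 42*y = t^2*(-9*y - 63) + t*(16*y^2 + 51*y - 427) - 7*y^3 - 4*y^2 + 403*y + 616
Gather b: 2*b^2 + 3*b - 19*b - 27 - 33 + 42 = 2*b^2 - 16*b - 18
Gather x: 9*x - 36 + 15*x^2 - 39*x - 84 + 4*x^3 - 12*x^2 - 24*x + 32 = 4*x^3 + 3*x^2 - 54*x - 88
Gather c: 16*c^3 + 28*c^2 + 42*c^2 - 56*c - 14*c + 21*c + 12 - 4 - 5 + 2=16*c^3 + 70*c^2 - 49*c + 5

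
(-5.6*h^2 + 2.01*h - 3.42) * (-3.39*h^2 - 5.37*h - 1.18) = 18.984*h^4 + 23.2581*h^3 + 7.4081*h^2 + 15.9936*h + 4.0356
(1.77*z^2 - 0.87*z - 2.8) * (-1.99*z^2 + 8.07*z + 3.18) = -3.5223*z^4 + 16.0152*z^3 + 4.1797*z^2 - 25.3626*z - 8.904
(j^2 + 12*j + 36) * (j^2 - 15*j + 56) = j^4 - 3*j^3 - 88*j^2 + 132*j + 2016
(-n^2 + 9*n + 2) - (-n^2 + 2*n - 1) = 7*n + 3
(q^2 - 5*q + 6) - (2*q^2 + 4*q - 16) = -q^2 - 9*q + 22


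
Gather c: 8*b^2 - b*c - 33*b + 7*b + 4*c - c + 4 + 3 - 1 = 8*b^2 - 26*b + c*(3 - b) + 6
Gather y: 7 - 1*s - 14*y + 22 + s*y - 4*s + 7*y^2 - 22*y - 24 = -5*s + 7*y^2 + y*(s - 36) + 5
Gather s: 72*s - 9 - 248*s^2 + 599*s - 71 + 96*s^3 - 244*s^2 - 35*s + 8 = 96*s^3 - 492*s^2 + 636*s - 72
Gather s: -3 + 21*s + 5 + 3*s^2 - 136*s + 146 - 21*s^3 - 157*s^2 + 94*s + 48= -21*s^3 - 154*s^2 - 21*s + 196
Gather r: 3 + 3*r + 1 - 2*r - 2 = r + 2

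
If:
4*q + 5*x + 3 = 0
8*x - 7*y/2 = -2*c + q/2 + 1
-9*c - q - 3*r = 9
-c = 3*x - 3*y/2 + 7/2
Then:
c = 13*y/14 - 171/14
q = -5*y/21 - 92/21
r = 4423/126 - 341*y/126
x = 4*y/21 + 61/21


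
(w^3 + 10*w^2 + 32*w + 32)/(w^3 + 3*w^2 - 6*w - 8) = (w^2 + 6*w + 8)/(w^2 - w - 2)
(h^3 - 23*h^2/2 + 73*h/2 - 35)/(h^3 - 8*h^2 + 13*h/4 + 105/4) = 2*(h - 2)/(2*h + 3)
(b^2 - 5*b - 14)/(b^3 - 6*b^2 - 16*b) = (b - 7)/(b*(b - 8))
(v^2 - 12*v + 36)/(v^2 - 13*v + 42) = (v - 6)/(v - 7)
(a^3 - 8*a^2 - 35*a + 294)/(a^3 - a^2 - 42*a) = (a - 7)/a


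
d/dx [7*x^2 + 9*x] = 14*x + 9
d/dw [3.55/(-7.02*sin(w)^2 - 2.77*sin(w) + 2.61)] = (49.842*sin(w) + 9.8335)*cos(w)/(7.02*sin(w)^2 + 2.77*sin(w) - 2.61)^2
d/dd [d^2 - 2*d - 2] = 2*d - 2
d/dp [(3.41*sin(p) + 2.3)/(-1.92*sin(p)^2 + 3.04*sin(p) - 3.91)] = (6.5472*sin(p)^2 + 8.832*sin(p) - 20.3251)*cos(p)/(3.6864*sin(p)^4 - 11.6736*sin(p)^3 + 24.256*sin(p)^2 - 23.7728*sin(p) + 15.2881)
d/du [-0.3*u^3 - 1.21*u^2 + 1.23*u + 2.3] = -0.9*u^2 - 2.42*u + 1.23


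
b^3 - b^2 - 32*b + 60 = (b - 5)*(b - 2)*(b + 6)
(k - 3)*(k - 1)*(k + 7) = k^3 + 3*k^2 - 25*k + 21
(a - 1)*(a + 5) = a^2 + 4*a - 5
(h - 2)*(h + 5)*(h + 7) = h^3 + 10*h^2 + 11*h - 70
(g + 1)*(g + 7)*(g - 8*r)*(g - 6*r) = g^4 - 14*g^3*r + 8*g^3 + 48*g^2*r^2 - 112*g^2*r + 7*g^2 + 384*g*r^2 - 98*g*r + 336*r^2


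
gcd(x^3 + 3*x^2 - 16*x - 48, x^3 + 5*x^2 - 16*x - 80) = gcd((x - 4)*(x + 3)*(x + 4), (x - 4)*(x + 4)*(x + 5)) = x^2 - 16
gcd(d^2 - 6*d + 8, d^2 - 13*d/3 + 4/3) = d - 4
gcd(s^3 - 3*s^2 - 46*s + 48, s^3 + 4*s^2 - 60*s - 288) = s^2 - 2*s - 48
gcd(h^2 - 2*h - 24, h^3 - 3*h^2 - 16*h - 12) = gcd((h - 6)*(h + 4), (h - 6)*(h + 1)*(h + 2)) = h - 6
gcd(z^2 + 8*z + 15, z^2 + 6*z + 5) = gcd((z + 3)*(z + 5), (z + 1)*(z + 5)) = z + 5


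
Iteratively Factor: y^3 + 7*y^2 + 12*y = (y)*(y^2 + 7*y + 12) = y*(y + 4)*(y + 3)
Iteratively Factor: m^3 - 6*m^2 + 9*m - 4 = (m - 4)*(m^2 - 2*m + 1) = (m - 4)*(m - 1)*(m - 1)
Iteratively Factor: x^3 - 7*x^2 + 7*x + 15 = (x - 3)*(x^2 - 4*x - 5) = (x - 5)*(x - 3)*(x + 1)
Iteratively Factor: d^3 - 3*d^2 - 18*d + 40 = (d + 4)*(d^2 - 7*d + 10) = (d - 2)*(d + 4)*(d - 5)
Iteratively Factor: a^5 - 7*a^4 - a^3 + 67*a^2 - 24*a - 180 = (a - 5)*(a^4 - 2*a^3 - 11*a^2 + 12*a + 36) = (a - 5)*(a - 3)*(a^3 + a^2 - 8*a - 12) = (a - 5)*(a - 3)*(a + 2)*(a^2 - a - 6) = (a - 5)*(a - 3)*(a + 2)^2*(a - 3)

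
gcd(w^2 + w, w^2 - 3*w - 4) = w + 1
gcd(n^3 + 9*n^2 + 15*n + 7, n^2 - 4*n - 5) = n + 1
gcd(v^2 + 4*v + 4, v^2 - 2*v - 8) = v + 2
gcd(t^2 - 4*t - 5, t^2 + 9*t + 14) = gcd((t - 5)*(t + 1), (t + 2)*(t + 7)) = 1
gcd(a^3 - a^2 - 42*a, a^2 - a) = a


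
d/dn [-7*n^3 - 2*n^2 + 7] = n*(-21*n - 4)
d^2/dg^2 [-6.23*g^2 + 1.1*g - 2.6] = -12.4600000000000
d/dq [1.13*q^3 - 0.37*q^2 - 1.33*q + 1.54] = 3.39*q^2 - 0.74*q - 1.33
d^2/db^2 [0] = 0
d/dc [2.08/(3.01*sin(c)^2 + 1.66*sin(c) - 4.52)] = -(12.5216*sin(c) + 3.4528)*cos(c)/(3.01*sin(c)^2 + 1.66*sin(c) - 4.52)^2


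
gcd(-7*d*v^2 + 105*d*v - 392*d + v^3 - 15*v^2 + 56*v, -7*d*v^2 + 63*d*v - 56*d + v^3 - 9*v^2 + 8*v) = -7*d*v + 56*d + v^2 - 8*v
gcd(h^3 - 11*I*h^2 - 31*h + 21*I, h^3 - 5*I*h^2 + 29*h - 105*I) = h^2 - 10*I*h - 21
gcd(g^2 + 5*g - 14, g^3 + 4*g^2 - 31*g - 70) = g + 7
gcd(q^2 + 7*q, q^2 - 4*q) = q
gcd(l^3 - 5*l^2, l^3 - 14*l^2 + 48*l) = l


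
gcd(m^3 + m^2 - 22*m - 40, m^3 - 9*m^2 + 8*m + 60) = m^2 - 3*m - 10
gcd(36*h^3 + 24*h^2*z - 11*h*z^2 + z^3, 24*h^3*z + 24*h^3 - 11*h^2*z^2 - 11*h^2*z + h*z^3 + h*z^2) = 1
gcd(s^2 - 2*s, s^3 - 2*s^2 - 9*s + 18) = s - 2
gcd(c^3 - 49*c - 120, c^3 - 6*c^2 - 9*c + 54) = c + 3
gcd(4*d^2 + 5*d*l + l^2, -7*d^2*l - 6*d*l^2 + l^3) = d + l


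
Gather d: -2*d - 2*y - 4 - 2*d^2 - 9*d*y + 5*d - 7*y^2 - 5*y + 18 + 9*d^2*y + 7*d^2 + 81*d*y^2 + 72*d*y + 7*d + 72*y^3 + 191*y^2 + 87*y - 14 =d^2*(9*y + 5) + d*(81*y^2 + 63*y + 10) + 72*y^3 + 184*y^2 + 80*y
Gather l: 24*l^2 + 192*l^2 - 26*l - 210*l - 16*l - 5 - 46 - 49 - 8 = 216*l^2 - 252*l - 108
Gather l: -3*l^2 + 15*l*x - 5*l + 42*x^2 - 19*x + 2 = -3*l^2 + l*(15*x - 5) + 42*x^2 - 19*x + 2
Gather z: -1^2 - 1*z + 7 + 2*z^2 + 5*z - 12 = 2*z^2 + 4*z - 6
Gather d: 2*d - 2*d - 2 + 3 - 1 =0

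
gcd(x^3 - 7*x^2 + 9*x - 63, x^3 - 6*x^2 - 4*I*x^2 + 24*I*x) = 1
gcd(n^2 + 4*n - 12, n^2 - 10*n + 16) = n - 2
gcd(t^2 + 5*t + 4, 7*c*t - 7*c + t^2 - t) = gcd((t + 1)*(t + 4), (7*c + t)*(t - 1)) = 1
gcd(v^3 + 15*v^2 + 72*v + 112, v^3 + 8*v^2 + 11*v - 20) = v + 4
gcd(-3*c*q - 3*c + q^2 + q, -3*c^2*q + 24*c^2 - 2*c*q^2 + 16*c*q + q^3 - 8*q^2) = -3*c + q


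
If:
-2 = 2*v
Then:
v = -1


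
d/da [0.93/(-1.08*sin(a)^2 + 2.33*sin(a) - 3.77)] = (2.0088*sin(a) - 2.1669)*cos(a)/(1.08*sin(a)^2 - 2.33*sin(a) + 3.77)^2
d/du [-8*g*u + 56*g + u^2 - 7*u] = -8*g + 2*u - 7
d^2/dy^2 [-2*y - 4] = 0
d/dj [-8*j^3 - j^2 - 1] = 2*j*(-12*j - 1)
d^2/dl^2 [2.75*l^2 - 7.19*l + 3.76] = 5.50000000000000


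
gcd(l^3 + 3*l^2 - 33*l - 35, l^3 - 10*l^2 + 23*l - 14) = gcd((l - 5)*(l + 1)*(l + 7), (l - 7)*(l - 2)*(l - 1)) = 1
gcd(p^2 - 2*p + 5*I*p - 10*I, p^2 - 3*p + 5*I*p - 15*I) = p + 5*I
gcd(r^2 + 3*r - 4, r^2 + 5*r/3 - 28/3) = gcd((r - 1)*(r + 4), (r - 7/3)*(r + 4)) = r + 4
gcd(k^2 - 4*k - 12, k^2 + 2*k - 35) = 1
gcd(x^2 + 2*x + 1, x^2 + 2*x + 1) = x^2 + 2*x + 1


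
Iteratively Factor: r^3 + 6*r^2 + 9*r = (r + 3)*(r^2 + 3*r) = (r + 3)^2*(r)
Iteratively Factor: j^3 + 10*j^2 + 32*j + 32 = (j + 4)*(j^2 + 6*j + 8) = (j + 2)*(j + 4)*(j + 4)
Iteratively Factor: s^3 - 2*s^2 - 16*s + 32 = (s + 4)*(s^2 - 6*s + 8) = (s - 4)*(s + 4)*(s - 2)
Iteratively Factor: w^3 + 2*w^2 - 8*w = (w - 2)*(w^2 + 4*w) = w*(w - 2)*(w + 4)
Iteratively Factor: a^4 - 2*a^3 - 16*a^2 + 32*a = (a + 4)*(a^3 - 6*a^2 + 8*a) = (a - 4)*(a + 4)*(a^2 - 2*a) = a*(a - 4)*(a + 4)*(a - 2)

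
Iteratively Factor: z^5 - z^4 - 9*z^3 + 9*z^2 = (z - 3)*(z^4 + 2*z^3 - 3*z^2) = (z - 3)*(z - 1)*(z^3 + 3*z^2) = z*(z - 3)*(z - 1)*(z^2 + 3*z) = z*(z - 3)*(z - 1)*(z + 3)*(z)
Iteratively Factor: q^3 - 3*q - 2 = (q + 1)*(q^2 - q - 2) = (q - 2)*(q + 1)*(q + 1)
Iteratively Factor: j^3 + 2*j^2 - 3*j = (j + 3)*(j^2 - j) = j*(j + 3)*(j - 1)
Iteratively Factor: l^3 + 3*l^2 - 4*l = (l)*(l^2 + 3*l - 4) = l*(l - 1)*(l + 4)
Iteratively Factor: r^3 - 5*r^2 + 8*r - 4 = (r - 1)*(r^2 - 4*r + 4) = (r - 2)*(r - 1)*(r - 2)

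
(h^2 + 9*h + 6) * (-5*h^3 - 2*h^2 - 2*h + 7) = -5*h^5 - 47*h^4 - 50*h^3 - 23*h^2 + 51*h + 42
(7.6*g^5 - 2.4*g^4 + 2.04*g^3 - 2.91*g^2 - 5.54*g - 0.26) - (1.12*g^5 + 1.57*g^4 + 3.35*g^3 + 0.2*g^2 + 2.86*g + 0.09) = 6.48*g^5 - 3.97*g^4 - 1.31*g^3 - 3.11*g^2 - 8.4*g - 0.35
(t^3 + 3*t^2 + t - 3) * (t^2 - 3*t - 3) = t^5 - 11*t^3 - 15*t^2 + 6*t + 9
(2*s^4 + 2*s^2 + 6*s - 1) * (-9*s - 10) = -18*s^5 - 20*s^4 - 18*s^3 - 74*s^2 - 51*s + 10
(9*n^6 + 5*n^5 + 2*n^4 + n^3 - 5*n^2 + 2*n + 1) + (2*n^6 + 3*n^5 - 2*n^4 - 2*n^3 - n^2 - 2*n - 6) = 11*n^6 + 8*n^5 - n^3 - 6*n^2 - 5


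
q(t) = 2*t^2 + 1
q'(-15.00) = -60.00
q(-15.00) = 451.00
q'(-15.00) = -60.00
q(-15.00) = 451.00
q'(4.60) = 18.40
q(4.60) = 43.32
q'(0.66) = 2.64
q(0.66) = 1.87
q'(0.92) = 3.68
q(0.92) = 2.69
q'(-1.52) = -6.08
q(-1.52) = 5.62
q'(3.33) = 13.32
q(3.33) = 23.18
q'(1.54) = 6.16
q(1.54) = 5.74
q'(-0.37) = -1.48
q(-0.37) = 1.27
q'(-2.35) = -9.40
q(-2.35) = 12.04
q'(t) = 4*t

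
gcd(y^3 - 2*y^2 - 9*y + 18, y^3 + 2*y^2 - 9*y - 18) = y^2 - 9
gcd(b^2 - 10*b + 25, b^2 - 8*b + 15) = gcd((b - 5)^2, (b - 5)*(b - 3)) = b - 5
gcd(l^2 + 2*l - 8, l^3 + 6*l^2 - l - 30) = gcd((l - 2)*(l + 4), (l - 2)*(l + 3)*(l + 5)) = l - 2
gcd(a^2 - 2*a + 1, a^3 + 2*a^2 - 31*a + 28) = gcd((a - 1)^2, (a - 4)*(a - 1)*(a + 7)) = a - 1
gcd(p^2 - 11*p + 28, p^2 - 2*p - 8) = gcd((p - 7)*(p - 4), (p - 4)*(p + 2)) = p - 4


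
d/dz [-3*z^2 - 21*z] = -6*z - 21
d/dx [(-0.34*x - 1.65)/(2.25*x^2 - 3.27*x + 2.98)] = (0.765*x^2 + 7.425*x - 6.4087)/(5.0625*x^4 - 14.715*x^3 + 24.1029*x^2 - 19.4892*x + 8.8804)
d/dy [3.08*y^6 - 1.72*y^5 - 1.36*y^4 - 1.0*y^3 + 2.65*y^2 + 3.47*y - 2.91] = 18.48*y^5 - 8.6*y^4 - 5.44*y^3 - 3.0*y^2 + 5.3*y + 3.47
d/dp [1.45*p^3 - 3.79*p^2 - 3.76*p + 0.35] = 4.35*p^2 - 7.58*p - 3.76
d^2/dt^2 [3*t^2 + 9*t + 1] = 6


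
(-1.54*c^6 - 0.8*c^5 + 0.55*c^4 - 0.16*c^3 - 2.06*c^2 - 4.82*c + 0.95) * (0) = 0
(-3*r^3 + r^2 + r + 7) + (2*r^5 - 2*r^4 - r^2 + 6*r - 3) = 2*r^5 - 2*r^4 - 3*r^3 + 7*r + 4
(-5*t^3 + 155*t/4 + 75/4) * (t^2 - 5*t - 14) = -5*t^5 + 25*t^4 + 435*t^3/4 - 175*t^2 - 2545*t/4 - 525/2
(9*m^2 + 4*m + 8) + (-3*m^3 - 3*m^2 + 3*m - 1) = -3*m^3 + 6*m^2 + 7*m + 7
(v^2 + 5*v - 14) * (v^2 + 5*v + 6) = v^4 + 10*v^3 + 17*v^2 - 40*v - 84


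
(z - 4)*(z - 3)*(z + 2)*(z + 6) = z^4 + z^3 - 32*z^2 + 12*z + 144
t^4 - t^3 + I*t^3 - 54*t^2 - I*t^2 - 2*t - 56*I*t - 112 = (t - 8)*(t + 7)*(t - I)*(t + 2*I)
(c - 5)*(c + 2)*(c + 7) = c^3 + 4*c^2 - 31*c - 70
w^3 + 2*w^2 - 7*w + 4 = (w - 1)^2*(w + 4)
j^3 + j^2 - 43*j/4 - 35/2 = (j - 7/2)*(j + 2)*(j + 5/2)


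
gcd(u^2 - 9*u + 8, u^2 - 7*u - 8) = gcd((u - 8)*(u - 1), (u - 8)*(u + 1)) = u - 8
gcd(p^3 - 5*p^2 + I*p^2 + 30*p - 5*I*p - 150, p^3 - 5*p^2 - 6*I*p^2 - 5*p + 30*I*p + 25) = p^2 + p*(-5 - 5*I) + 25*I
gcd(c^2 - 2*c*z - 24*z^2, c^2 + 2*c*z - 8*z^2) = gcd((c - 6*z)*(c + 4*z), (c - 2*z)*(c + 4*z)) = c + 4*z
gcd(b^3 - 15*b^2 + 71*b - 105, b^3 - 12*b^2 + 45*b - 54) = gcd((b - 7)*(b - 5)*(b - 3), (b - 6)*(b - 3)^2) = b - 3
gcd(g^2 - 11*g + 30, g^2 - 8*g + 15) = g - 5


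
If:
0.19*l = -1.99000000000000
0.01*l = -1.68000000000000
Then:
No Solution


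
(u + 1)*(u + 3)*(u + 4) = u^3 + 8*u^2 + 19*u + 12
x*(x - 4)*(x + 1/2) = x^3 - 7*x^2/2 - 2*x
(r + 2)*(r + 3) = r^2 + 5*r + 6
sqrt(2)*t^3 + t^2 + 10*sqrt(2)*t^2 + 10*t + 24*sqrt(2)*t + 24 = (t + 4)*(t + 6)*(sqrt(2)*t + 1)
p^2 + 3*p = p*(p + 3)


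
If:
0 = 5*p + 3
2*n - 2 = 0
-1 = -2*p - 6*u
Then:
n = 1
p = -3/5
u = 11/30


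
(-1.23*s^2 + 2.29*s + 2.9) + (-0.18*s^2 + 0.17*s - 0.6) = -1.41*s^2 + 2.46*s + 2.3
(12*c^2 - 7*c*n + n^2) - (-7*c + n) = 12*c^2 - 7*c*n + 7*c + n^2 - n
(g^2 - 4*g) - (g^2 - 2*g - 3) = 3 - 2*g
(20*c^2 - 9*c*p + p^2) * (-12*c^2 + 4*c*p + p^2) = -240*c^4 + 188*c^3*p - 28*c^2*p^2 - 5*c*p^3 + p^4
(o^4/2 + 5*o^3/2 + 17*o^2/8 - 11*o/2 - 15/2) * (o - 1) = o^5/2 + 2*o^4 - 3*o^3/8 - 61*o^2/8 - 2*o + 15/2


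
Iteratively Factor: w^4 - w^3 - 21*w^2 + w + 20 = (w - 1)*(w^3 - 21*w - 20) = (w - 1)*(w + 1)*(w^2 - w - 20) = (w - 1)*(w + 1)*(w + 4)*(w - 5)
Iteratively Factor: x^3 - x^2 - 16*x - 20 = (x + 2)*(x^2 - 3*x - 10) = (x + 2)^2*(x - 5)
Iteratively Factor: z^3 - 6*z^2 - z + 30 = (z - 3)*(z^2 - 3*z - 10) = (z - 3)*(z + 2)*(z - 5)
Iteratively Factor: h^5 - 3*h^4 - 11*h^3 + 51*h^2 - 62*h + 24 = (h - 2)*(h^4 - h^3 - 13*h^2 + 25*h - 12) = (h - 2)*(h - 1)*(h^3 - 13*h + 12) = (h - 2)*(h - 1)*(h + 4)*(h^2 - 4*h + 3) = (h - 3)*(h - 2)*(h - 1)*(h + 4)*(h - 1)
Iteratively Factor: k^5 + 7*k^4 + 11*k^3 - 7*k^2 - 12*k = (k + 3)*(k^4 + 4*k^3 - k^2 - 4*k) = (k + 3)*(k + 4)*(k^3 - k) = k*(k + 3)*(k + 4)*(k^2 - 1) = k*(k - 1)*(k + 3)*(k + 4)*(k + 1)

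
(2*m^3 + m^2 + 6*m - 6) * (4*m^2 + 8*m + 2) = 8*m^5 + 20*m^4 + 36*m^3 + 26*m^2 - 36*m - 12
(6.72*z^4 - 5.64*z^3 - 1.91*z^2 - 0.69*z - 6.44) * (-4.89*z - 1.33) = -32.8608*z^5 + 18.642*z^4 + 16.8411*z^3 + 5.9144*z^2 + 32.4093*z + 8.5652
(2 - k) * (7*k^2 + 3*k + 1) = -7*k^3 + 11*k^2 + 5*k + 2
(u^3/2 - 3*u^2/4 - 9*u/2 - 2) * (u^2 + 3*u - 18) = u^5/2 + 3*u^4/4 - 63*u^3/4 - 2*u^2 + 75*u + 36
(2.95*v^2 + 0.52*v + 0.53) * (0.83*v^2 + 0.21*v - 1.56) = 2.4485*v^4 + 1.0511*v^3 - 4.0529*v^2 - 0.6999*v - 0.8268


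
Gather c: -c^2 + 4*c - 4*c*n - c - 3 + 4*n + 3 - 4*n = -c^2 + c*(3 - 4*n)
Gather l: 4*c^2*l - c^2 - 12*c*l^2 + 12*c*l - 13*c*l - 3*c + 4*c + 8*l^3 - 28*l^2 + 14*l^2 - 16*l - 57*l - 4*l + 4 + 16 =-c^2 + c + 8*l^3 + l^2*(-12*c - 14) + l*(4*c^2 - c - 77) + 20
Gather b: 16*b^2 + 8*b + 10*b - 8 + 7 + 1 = 16*b^2 + 18*b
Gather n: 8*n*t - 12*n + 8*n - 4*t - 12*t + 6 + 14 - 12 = n*(8*t - 4) - 16*t + 8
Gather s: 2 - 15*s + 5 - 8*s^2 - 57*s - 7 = -8*s^2 - 72*s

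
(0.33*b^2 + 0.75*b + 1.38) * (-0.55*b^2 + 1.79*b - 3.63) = -0.1815*b^4 + 0.1782*b^3 - 0.6144*b^2 - 0.2523*b - 5.0094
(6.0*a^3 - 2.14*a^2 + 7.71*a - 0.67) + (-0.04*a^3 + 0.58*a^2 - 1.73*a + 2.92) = 5.96*a^3 - 1.56*a^2 + 5.98*a + 2.25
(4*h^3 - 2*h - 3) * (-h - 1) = -4*h^4 - 4*h^3 + 2*h^2 + 5*h + 3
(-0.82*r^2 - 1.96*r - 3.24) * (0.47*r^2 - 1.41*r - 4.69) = -0.3854*r^4 + 0.235*r^3 + 5.0866*r^2 + 13.7608*r + 15.1956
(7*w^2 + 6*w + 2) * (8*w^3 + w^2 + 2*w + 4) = 56*w^5 + 55*w^4 + 36*w^3 + 42*w^2 + 28*w + 8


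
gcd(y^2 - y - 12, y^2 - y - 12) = y^2 - y - 12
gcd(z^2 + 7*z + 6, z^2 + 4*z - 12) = z + 6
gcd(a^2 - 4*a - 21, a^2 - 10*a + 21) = a - 7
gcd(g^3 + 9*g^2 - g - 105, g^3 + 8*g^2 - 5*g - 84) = g^2 + 4*g - 21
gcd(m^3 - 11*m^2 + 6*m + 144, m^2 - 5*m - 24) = m^2 - 5*m - 24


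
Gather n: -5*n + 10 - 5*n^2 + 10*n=-5*n^2 + 5*n + 10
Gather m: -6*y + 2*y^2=2*y^2 - 6*y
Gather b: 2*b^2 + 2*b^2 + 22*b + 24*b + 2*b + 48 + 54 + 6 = 4*b^2 + 48*b + 108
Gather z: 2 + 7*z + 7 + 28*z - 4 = 35*z + 5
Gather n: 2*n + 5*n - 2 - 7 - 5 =7*n - 14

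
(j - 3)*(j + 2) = j^2 - j - 6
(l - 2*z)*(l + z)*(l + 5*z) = l^3 + 4*l^2*z - 7*l*z^2 - 10*z^3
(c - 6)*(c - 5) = c^2 - 11*c + 30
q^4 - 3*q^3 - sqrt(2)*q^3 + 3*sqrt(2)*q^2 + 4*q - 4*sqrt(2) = (q - 2)^2*(q + 1)*(q - sqrt(2))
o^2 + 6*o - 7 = (o - 1)*(o + 7)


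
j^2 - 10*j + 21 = (j - 7)*(j - 3)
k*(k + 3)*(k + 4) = k^3 + 7*k^2 + 12*k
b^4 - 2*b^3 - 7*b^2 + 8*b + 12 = (b - 3)*(b - 2)*(b + 1)*(b + 2)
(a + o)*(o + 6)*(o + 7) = a*o^2 + 13*a*o + 42*a + o^3 + 13*o^2 + 42*o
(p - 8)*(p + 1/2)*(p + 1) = p^3 - 13*p^2/2 - 23*p/2 - 4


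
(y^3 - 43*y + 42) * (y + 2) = y^4 + 2*y^3 - 43*y^2 - 44*y + 84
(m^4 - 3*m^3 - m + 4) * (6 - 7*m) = -7*m^5 + 27*m^4 - 18*m^3 + 7*m^2 - 34*m + 24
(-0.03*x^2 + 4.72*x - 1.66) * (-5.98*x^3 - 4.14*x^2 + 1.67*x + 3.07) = 0.1794*x^5 - 28.1014*x^4 - 9.6641*x^3 + 14.6627*x^2 + 11.7182*x - 5.0962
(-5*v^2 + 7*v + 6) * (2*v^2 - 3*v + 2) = -10*v^4 + 29*v^3 - 19*v^2 - 4*v + 12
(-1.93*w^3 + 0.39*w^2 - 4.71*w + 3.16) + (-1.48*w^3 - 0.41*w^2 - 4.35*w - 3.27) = -3.41*w^3 - 0.02*w^2 - 9.06*w - 0.11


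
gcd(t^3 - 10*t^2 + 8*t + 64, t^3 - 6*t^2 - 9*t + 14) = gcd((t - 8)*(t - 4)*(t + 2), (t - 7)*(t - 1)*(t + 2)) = t + 2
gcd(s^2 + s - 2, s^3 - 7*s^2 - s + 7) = s - 1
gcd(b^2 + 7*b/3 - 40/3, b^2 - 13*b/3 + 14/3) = 1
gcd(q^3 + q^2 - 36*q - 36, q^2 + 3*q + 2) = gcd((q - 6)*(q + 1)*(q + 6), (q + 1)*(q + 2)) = q + 1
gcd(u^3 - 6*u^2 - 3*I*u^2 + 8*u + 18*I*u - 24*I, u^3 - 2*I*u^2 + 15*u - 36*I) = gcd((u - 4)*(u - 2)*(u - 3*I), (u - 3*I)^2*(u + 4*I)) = u - 3*I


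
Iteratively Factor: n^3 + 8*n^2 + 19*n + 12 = (n + 1)*(n^2 + 7*n + 12) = (n + 1)*(n + 3)*(n + 4)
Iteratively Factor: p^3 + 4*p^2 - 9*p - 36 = (p + 4)*(p^2 - 9) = (p - 3)*(p + 4)*(p + 3)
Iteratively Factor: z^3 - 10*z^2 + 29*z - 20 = (z - 1)*(z^2 - 9*z + 20) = (z - 5)*(z - 1)*(z - 4)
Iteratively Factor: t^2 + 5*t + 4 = (t + 1)*(t + 4)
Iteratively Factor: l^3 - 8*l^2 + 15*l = (l)*(l^2 - 8*l + 15) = l*(l - 3)*(l - 5)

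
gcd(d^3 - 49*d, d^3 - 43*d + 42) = d + 7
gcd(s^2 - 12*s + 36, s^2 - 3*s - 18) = s - 6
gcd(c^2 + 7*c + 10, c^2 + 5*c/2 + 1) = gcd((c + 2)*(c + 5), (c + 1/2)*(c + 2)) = c + 2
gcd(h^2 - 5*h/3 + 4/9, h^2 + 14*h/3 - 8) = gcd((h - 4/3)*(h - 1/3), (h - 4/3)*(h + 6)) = h - 4/3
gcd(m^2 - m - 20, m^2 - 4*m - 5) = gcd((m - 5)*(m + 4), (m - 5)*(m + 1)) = m - 5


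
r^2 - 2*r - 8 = (r - 4)*(r + 2)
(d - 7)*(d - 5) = d^2 - 12*d + 35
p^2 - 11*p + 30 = (p - 6)*(p - 5)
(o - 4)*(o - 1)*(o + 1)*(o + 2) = o^4 - 2*o^3 - 9*o^2 + 2*o + 8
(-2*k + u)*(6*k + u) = -12*k^2 + 4*k*u + u^2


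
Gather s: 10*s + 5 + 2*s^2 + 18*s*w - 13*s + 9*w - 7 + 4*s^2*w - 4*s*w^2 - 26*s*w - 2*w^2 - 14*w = s^2*(4*w + 2) + s*(-4*w^2 - 8*w - 3) - 2*w^2 - 5*w - 2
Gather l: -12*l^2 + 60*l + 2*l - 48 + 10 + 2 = -12*l^2 + 62*l - 36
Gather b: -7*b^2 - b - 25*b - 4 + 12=-7*b^2 - 26*b + 8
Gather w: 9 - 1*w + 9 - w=18 - 2*w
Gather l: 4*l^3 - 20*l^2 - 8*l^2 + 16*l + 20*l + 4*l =4*l^3 - 28*l^2 + 40*l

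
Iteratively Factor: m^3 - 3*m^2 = (m)*(m^2 - 3*m) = m*(m - 3)*(m)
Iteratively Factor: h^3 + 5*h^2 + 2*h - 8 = (h - 1)*(h^2 + 6*h + 8) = (h - 1)*(h + 4)*(h + 2)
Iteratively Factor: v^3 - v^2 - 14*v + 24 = (v - 3)*(v^2 + 2*v - 8) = (v - 3)*(v - 2)*(v + 4)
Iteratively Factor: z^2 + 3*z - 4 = (z + 4)*(z - 1)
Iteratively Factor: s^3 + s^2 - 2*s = (s + 2)*(s^2 - s) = s*(s + 2)*(s - 1)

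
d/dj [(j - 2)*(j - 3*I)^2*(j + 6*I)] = 4*j^3 - 6*j^2 + 54*j - 54 - 54*I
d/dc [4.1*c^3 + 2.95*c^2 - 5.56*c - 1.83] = 12.3*c^2 + 5.9*c - 5.56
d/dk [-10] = 0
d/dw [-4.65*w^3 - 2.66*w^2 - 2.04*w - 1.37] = -13.95*w^2 - 5.32*w - 2.04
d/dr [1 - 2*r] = -2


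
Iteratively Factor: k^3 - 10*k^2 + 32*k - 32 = (k - 4)*(k^2 - 6*k + 8) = (k - 4)^2*(k - 2)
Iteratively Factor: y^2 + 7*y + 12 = (y + 3)*(y + 4)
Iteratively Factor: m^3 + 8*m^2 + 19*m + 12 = (m + 1)*(m^2 + 7*m + 12) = (m + 1)*(m + 4)*(m + 3)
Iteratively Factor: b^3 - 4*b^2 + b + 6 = (b - 3)*(b^2 - b - 2) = (b - 3)*(b - 2)*(b + 1)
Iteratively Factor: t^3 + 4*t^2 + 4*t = (t + 2)*(t^2 + 2*t) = (t + 2)^2*(t)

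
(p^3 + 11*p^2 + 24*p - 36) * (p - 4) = p^4 + 7*p^3 - 20*p^2 - 132*p + 144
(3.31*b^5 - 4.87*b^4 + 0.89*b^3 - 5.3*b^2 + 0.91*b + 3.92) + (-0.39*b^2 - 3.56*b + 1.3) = 3.31*b^5 - 4.87*b^4 + 0.89*b^3 - 5.69*b^2 - 2.65*b + 5.22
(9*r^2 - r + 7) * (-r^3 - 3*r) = -9*r^5 + r^4 - 34*r^3 + 3*r^2 - 21*r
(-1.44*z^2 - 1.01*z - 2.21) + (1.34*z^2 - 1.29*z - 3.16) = -0.0999999999999999*z^2 - 2.3*z - 5.37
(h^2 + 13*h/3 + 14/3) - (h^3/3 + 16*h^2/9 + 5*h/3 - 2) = -h^3/3 - 7*h^2/9 + 8*h/3 + 20/3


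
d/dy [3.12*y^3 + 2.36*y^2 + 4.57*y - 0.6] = 9.36*y^2 + 4.72*y + 4.57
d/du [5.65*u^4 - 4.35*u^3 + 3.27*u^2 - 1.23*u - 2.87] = 22.6*u^3 - 13.05*u^2 + 6.54*u - 1.23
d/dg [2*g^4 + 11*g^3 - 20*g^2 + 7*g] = 8*g^3 + 33*g^2 - 40*g + 7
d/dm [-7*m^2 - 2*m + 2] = -14*m - 2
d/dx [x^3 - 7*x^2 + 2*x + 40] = 3*x^2 - 14*x + 2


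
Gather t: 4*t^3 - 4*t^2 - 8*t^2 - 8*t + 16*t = 4*t^3 - 12*t^2 + 8*t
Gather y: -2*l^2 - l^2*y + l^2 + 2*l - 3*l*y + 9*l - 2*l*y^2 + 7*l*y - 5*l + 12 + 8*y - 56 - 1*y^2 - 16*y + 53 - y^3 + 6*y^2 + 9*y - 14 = -l^2 + 6*l - y^3 + y^2*(5 - 2*l) + y*(-l^2 + 4*l + 1) - 5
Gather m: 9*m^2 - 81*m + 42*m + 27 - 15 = 9*m^2 - 39*m + 12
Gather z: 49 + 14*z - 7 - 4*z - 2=10*z + 40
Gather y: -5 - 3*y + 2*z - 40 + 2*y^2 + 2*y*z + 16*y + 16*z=2*y^2 + y*(2*z + 13) + 18*z - 45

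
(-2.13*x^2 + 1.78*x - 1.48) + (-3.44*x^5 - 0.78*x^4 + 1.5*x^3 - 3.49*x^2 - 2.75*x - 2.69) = -3.44*x^5 - 0.78*x^4 + 1.5*x^3 - 5.62*x^2 - 0.97*x - 4.17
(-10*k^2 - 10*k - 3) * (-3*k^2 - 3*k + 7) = 30*k^4 + 60*k^3 - 31*k^2 - 61*k - 21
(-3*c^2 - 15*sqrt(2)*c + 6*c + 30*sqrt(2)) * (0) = 0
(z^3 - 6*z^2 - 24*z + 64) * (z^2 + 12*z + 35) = z^5 + 6*z^4 - 61*z^3 - 434*z^2 - 72*z + 2240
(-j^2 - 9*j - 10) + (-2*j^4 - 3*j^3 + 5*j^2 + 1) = -2*j^4 - 3*j^3 + 4*j^2 - 9*j - 9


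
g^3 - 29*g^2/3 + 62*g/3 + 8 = (g - 6)*(g - 4)*(g + 1/3)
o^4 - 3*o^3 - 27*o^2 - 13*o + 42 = (o - 7)*(o - 1)*(o + 2)*(o + 3)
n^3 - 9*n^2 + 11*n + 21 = (n - 7)*(n - 3)*(n + 1)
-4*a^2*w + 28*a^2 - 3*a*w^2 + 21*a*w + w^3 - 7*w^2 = (-4*a + w)*(a + w)*(w - 7)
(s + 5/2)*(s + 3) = s^2 + 11*s/2 + 15/2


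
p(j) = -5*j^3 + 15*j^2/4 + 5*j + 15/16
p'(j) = -15*j^2 + 15*j/2 + 5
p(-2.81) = 127.44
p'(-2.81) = -134.52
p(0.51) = 3.80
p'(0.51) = 4.92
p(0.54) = 3.94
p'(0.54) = 4.68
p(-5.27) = 810.55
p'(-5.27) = -451.12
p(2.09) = -17.88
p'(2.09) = -44.85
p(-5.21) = 783.78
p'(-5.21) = -441.24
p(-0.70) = 0.99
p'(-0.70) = -7.60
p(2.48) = -39.86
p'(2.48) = -68.66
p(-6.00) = 1185.94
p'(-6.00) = -580.00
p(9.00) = -3295.31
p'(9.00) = -1142.50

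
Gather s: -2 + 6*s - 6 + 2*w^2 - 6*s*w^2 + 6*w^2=s*(6 - 6*w^2) + 8*w^2 - 8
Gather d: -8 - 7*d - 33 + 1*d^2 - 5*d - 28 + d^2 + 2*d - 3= 2*d^2 - 10*d - 72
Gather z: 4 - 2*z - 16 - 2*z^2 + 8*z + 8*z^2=6*z^2 + 6*z - 12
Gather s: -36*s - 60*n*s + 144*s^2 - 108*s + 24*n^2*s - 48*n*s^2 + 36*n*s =s^2*(144 - 48*n) + s*(24*n^2 - 24*n - 144)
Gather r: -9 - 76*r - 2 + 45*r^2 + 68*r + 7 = 45*r^2 - 8*r - 4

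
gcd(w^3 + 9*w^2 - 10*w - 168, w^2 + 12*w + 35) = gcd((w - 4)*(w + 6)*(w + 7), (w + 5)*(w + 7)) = w + 7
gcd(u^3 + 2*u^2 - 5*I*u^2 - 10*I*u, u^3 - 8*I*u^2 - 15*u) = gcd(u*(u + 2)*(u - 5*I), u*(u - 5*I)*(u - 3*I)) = u^2 - 5*I*u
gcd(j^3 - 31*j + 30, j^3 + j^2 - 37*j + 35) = j^2 - 6*j + 5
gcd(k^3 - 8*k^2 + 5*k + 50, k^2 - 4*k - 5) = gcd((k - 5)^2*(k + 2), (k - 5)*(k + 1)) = k - 5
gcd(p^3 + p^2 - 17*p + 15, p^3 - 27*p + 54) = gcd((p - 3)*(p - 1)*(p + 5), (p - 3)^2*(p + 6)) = p - 3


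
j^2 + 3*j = j*(j + 3)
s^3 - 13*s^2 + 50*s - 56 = (s - 7)*(s - 4)*(s - 2)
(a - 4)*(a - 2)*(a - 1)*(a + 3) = a^4 - 4*a^3 - 7*a^2 + 34*a - 24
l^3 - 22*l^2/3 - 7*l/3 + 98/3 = (l - 7)*(l - 7/3)*(l + 2)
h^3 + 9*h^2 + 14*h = h*(h + 2)*(h + 7)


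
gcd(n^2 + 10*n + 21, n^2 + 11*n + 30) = 1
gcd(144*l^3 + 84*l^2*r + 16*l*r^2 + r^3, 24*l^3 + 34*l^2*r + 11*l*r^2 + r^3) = 24*l^2 + 10*l*r + r^2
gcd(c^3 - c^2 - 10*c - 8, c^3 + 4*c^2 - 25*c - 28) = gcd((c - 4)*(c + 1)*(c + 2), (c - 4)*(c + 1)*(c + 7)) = c^2 - 3*c - 4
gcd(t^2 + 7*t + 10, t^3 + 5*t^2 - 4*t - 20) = t^2 + 7*t + 10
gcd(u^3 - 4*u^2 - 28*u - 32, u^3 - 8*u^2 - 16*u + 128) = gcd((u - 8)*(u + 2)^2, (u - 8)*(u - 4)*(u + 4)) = u - 8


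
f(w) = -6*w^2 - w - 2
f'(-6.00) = 71.00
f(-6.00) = -212.00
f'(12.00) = -145.00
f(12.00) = -878.00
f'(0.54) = -7.48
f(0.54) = -4.29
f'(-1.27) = 14.24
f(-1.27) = -10.41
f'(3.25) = -40.00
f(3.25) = -68.62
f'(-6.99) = 82.88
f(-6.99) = -288.17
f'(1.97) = -24.64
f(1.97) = -27.26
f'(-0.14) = 0.68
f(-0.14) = -1.98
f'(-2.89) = 33.68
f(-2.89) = -49.22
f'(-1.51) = 17.12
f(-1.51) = -14.17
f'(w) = -12*w - 1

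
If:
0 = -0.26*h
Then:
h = 0.00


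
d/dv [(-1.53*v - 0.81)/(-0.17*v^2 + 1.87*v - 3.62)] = (-0.2601*v^2 - 0.2754*v + 7.0533)/(0.0289*v^4 - 0.6358*v^3 + 4.7277*v^2 - 13.5388*v + 13.1044)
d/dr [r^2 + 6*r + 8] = 2*r + 6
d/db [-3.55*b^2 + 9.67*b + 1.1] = 9.67 - 7.1*b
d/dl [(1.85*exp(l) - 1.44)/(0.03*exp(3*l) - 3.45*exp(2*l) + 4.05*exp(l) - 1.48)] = (-0.111*exp(3*l) + 6.5121*exp(2*l) - 9.936*exp(l) + 3.094)*exp(l)/(0.0009*exp(6*l) - 0.207*exp(5*l) + 12.1455*exp(4*l) - 28.0338*exp(3*l) + 26.6145*exp(2*l) - 11.988*exp(l) + 2.1904)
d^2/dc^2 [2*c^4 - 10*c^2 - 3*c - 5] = 24*c^2 - 20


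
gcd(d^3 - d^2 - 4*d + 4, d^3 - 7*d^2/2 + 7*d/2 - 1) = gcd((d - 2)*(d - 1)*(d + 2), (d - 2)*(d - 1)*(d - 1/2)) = d^2 - 3*d + 2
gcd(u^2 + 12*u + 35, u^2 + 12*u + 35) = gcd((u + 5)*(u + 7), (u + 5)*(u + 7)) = u^2 + 12*u + 35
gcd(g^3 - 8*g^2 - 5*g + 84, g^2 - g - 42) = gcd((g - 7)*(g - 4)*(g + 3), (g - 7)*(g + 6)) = g - 7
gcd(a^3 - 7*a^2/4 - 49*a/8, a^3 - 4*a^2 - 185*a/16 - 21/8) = a + 7/4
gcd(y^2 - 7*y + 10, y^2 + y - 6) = y - 2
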